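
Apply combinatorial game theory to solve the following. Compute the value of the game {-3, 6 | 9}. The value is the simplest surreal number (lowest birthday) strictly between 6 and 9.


Left options: {-3, 6}, max = 6
Right options: {9}, min = 9
All options are numbers and max(Left) < min(Right), so by the simplicity theorem the value is the simplest (earliest-born) number strictly between 6 and 9.
Integers 7 through 8 all lie strictly between 6 and 9.
Among integers, the simplest (lowest birthday = smallest |n|; 0 is born on day 0, +-n on day n) is 7.
No non-integer in the interval can be simpler: if x is a non-integer in the interval, then floor(x) or ceil(x) also lies in the interval (the interval contains an integer), and both are proper prefixes of x's sign expansion, i.e. born earlier. So the game value is 7.
Game value = 7

7


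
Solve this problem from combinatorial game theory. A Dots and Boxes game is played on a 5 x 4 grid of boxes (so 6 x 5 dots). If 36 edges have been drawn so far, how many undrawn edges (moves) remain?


Grid: 5 x 4 boxes, i.e. 6 rows and 5 columns of dots.
Horizontal edges: (rows + 1) * cols = 6 * 4 = 24
Vertical edges: rows * (cols + 1) = 5 * 5 = 25
Total edges: 24 + 25 = 49
Edges drawn: 36
Remaining: 49 - 36 = 13

13


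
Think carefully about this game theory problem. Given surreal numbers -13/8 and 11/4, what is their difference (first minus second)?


x = -13/8, y = 11/4
Converting to common denominator: 8
x = -13/8, y = 22/8
x - y = -13/8 - 11/4 = -35/8

-35/8


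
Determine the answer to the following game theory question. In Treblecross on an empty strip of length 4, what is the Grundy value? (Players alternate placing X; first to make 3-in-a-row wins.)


Treblecross: place X on empty cells; 3-in-a-row wins.
Playing within two cells of an existing X lets the opponent win at once, so sensible play treats the cells i-2..i+2 around each X as dead. The player left with no safe cell loses, so this is a normal-play take-away game on strips of safe cells.
Placing X at cell i (0-indexed) of a strip of k safe cells leaves independent strips of sizes max(0, i-2) and max(0, k-i-3). Hence G(k) = mex{ G(max(0,i-2)) XOR G(max(0,k-i-3)) : 0 <= i < k }, with G(0) = 0.
G(1): splits (0,0):0^0=0 -> mex({0}) = 1
G(2): splits (0,0):0^0=0 -> mex({0}) = 1
G(3): splits (0,0):0^0=0 -> mex({0}) = 1
G(4): splits (0,1):0^1=1 (0,0):0^0=0 -> mex({0, 1}) = 2
Therefore G(4) = 2.

2


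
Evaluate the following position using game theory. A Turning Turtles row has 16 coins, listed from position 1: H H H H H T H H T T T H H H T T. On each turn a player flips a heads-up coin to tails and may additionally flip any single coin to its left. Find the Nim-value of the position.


Coins: H H H H H T H H T T T H H H T T
Key fact: a single head at position k behaves exactly like a Nim heap of size k (turning it to T and optionally flipping a coin at j < k corresponds to moving the heap from k to j, or to 0), and heads combine as a disjunctive sum (two heads at the same place would cancel, matching j XOR j = 0). So the Nim-value is the XOR of the 1-indexed positions of the heads.
Face-up positions (1-indexed): [1, 2, 3, 4, 5, 7, 8, 12, 13, 14]
XOR 0 with 1: 0 XOR 1 = 1
XOR 1 with 2: 1 XOR 2 = 3
XOR 3 with 3: 3 XOR 3 = 0
XOR 0 with 4: 0 XOR 4 = 4
XOR 4 with 5: 4 XOR 5 = 1
XOR 1 with 7: 1 XOR 7 = 6
XOR 6 with 8: 6 XOR 8 = 14
XOR 14 with 12: 14 XOR 12 = 2
XOR 2 with 13: 2 XOR 13 = 15
XOR 15 with 14: 15 XOR 14 = 1
Nim-value = 1

1


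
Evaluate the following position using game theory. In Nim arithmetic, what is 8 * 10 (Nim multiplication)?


Nim multiplication is bilinear over XOR: (u XOR v) * w = (u*w) XOR (v*w).
So we split each operand into its bit components and XOR the pairwise Nim products.
8 = 8 (as XOR of powers of 2).
10 = 2 + 8 (as XOR of powers of 2).
Using the standard Nim-product table on single bits:
  2*2 = 3,   2*4 = 8,   2*8 = 12,
  4*4 = 6,   4*8 = 11,  8*8 = 13,
and  1*x = x (identity), k*l = l*k (commutative).
Pairwise Nim products:
  8 * 2 = 12
  8 * 8 = 13
XOR them: 12 XOR 13 = 1.
Result: 8 * 10 = 1 (in Nim).

1


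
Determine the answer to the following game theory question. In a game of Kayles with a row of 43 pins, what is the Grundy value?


Kayles: a move removes 1 or 2 adjacent pins from a contiguous row.
Removing pins from a row of k leaves two independent rows (a, b) with a + b = k - 1 (one pin) or a + b = k - 2 (two pins); an end removal gives a = 0.
By Sprague-Grundy, G(k) = mex{ G(a) XOR G(b) } over all these splits. G(0) = 0.
G(1): splits (0,0):0^0=0 -> mex({0}) = 1
G(2): splits (0,1):0^1=1 (0,0):0^0=0 -> mex({0, 1}) = 2
G(3): splits (0,2):0^2=2 (1,1):1^1=0 (0,1):0^1=1 -> mex({0, 1, 2}) = 3
G(4): splits (0,3):0^3=3 (1,2):1^2=3 (0,2):0^2=2 (1,1):1^1=0 -> mex({0, 2, 3}) = 1
G(5): splits (0,4):0^1=1 (1,3):1^3=2 (2,2):2^2=0 (0,3):0^3=3 (1,2):1^2=3 -> mex({0, 1, 2, 3}) = 4
G(6) = mex({0, 1, 2, 4}) = 3
G(7) = mex({0, 1, 3, 4, 5}) = 2
G(8) = mex({0, 2, 3, 5, 6}) = 1
G(9) = mex({0, 1, 2, 3, 6, 7}) = 4
G(10) = mex({0, 1, 3, 4, 5, 7}) = 2
G(11) = mex({0, 1, 2, 3, 4, 5}) = 6
G(12) = mex({0, 1, 2, 3, 5, 6, 7}) = 4
G(13) = mex({0, 2, 3, 4, 6, 7}) = 1
G(14) = mex({0, 1, 4, 5, 6, 7}) = 2
G(15) = mex({0, 1, 2, 3, 4, 5, 6}) = 7
G(16) = mex({0, 2, 3, 5, 6, 7}) = 1
G(17) = mex({0, 1, 2, 3, 5, 6, 7}) = 4
G(18) = mex({0, 1, 2, 4, 5, 6}) = 3
G(19) = mex({0, 1, 3, 4, 5, 7}) = 2
G(20) = mex({0, 2, 3, 4, 5, 6, 7}) = 1
G(21) = mex({0, 1, 2, 3, 5, 6, 7}) = 4
G(22) = mex({0, 1, 2, 3, 4, 5, 7}) = 6
G(23) = mex({0, 1, 2, 3, 4, 5, 6}) = 7
G(24) = mex({0, 1, 2, 3, 5, 6, 7}) = 4
G(25) = mex({0, 2, 3, 4, 6, 7}) = 1
G(26) = mex({0, 1, 3, 4, 5, 6, 7}) = 2
G(27) = mex({0, 1, 2, 3, 4, 5, 6, 7}) = 8
G(28) = mex({0, 1, 2, 3, 4, 6, 7, 8}) = 5
G(29) = mex({0, 1, 2, 3, 5, 6, 7, 8, 9}) = 4
G(30) = mex({0, 1, 2, 3, 4, 5, 6, 9, 10}) = 7
G(31) = mex({0, 1, 3, 4, 5, 7, 10, 11}) = 2
G(32) = mex({0, 2, 3, 4, 5, 6, 7, 9, 11}) = 1
G(33) = mex({0, 1, 2, 3, 4, 5, 6, 7, 9, 12}) = 8
G(34) = mex({0, 1, 2, 3, 4, 5, 7, 8, 11, 12}) = 6
G(35) = mex({0, 1, 2, 3, 4, 5, 6, 8, 9, 10, 11}) = 7
G(36) = mex({0, 1, 2, 3, 5, 6, 7, 9, 10}) = 4
G(37) = mex({0, 2, 3, 4, 6, 7, 9, 10, 11, 12}) = 1
G(38) = mex({0, 1, 3, 4, 5, 6, 7, 9, 10, 11, 12}) = 2
G(39) = mex({0, 1, 2, 4, 5, 6, 7, 9, 10, 12, 14}) = 3
G(40) = mex({0, 2, 3, 4, 6, 7, 11, 12, 14}) = 1
G(41) = mex({0, 1, 2, 3, 5, 6, 7, 9, 10, 11, 12}) = 4
G(42) = mex({0, 1, 2, 3, 4, 5, 6, 9, 10}) = 7
G(43) = mex({0, 1, 3, 4, 5, 7, 9, 10, 12, 15}) = 2
Therefore G(43) = 2.

2


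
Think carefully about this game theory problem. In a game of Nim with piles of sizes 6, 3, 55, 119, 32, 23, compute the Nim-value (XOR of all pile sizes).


We need the XOR (exclusive or) of all pile sizes.
After XOR-ing pile 1 (size 6): 0 XOR 6 = 6
After XOR-ing pile 2 (size 3): 6 XOR 3 = 5
After XOR-ing pile 3 (size 55): 5 XOR 55 = 50
After XOR-ing pile 4 (size 119): 50 XOR 119 = 69
After XOR-ing pile 5 (size 32): 69 XOR 32 = 101
After XOR-ing pile 6 (size 23): 101 XOR 23 = 114
The Nim-value of this position is 114.

114


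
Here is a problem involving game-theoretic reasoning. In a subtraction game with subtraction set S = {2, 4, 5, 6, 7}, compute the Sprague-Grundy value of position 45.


The subtraction set is S = {2, 4, 5, 6, 7}.
G(k) = mex{ G(k - s) : s in S, s <= k }. We compute iteratively: G(0) = 0.
G(1) = mex({}) = 0
G(2) = mex({0}) = 1
G(3) = mex({0}) = 1
G(4) = mex({0, 1}) = 2
G(5) = mex({0, 1}) = 2
G(6) = mex({0, 1, 2}) = 3
G(7) = mex({0, 1, 2}) = 3
G(8) = mex({0, 1, 2, 3}) = 4
G(9) = mex({1, 2, 3}) = 0
G(10) = mex({1, 2, 3, 4}) = 0
G(11) = mex({0, 2, 3}) = 1
G(12) = mex({0, 2, 3, 4}) = 1
G(13) = mex({0, 1, 3, 4}) = 2
G(14) = mex({0, 1, 3, 4}) = 2
G(15) = mex({0, 1, 2, 4}) = 3
Observe that G(9)..G(15) = 0, 0, 1, 1, 2, 2, 3 repeats G(0)..G(6) = 0, 0, 1, 1, 2, 2, 3.
For k >= max(S) = 7, G(k) is determined by the previous 7 values G(k-7)..G(k-1); a window of 7 consecutive values has recurred shifted by 9, so by induction G(k + 9) = G(k) for all k >= 0: the sequence is periodic from the start with period 9.
One period: G(0..8) = 0, 0, 1, 1, 2, 2, 3, 3, 4.
45 mod 9 = 0, so G(45) = G(0) = 0.

0


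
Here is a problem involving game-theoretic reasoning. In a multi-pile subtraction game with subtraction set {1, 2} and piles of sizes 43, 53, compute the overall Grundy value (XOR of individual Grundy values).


Subtraction set: {1, 2}
For this subtraction set, G(n) = n mod 3 (period = max + 1 = 3).
Pile 1 (size 43): G(43) = 43 mod 3 = 1
Pile 2 (size 53): G(53) = 53 mod 3 = 2
Total Grundy value = XOR of all: 1 XOR 2 = 3

3


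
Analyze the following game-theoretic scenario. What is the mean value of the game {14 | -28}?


Game = {14 | -28}, a switch {a | b} with numbers a > b.
Its thermograph has left wall a - t and right wall b + t, which meet at t = (a - b)/2, where both equal (a + b)/2. So the mast (mean value) is at (a + b)/2.
Mean = (14 + (-28))/2 = -14/2 = -7

-7


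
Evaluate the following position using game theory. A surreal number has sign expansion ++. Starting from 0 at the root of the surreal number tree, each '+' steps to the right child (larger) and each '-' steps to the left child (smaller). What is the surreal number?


Sign expansion: ++
Rule: track bounds (lo, hi), initially (-inf, +inf). On '+', the current value becomes lo and we move to the simplest number in (value, hi): value + 1 if hi = +inf, otherwise the midpoint (value + hi)/2. On '-', the current value becomes hi and we move to value - 1 if lo = -inf, otherwise the midpoint (lo + value)/2.
Start at 0.
Step 1: sign = +, move right. Bounds: (0, +inf). Value = 1
Step 2: sign = +, move right. Bounds: (1, +inf). Value = 2
The surreal number with sign expansion ++ is 2.

2


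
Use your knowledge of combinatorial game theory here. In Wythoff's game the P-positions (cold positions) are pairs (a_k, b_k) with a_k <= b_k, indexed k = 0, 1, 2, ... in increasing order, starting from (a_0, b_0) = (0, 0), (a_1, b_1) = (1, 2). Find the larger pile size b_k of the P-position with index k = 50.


By Wythoff's theorem, a_k = floor(k * phi) and b_k = floor(k * phi^2) = a_k + k, where phi = (1 + sqrt(5))/2 is the golden ratio.
phi = (1 + sqrt(5))/2 = 1.618034
phi^2 = phi + 1 = 2.618034
k = 50
k * phi^2 = 50 * 2.618034 = 130.901699
b_50 = floor(k * phi^2) = 130 (check: a_50 + k = 80 + 50 = 130)

130


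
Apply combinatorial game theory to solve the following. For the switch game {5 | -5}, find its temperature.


The game is {5 | -5}, a switch {a | b} with numbers a > b.
Cooling {a | b} by t gives {a - t | b + t}, which stops being hot when a - t = b + t, i.e. at t = (a - b)/2. So the temperature of a switch is (a - b)/2.
Temperature = (Left option - Right option) / 2
= (5 - (-5)) / 2
= 10 / 2
= 5

5


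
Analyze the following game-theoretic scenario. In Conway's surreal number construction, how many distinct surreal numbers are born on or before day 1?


Day 0: {|} = 0 is born. Count = 1.
Day n: the number of surreal numbers born by day n is 2^(n+1) - 1.
By day 0: 2^1 - 1 = 1
By day 1: 2^2 - 1 = 3
By day 1: 3 surreal numbers.

3


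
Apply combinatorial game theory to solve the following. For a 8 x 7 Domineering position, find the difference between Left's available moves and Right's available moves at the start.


Board is 8 x 7 (rows x cols).
Left (vertical) placements: (rows-1) * cols = 7 * 7 = 49
Right (horizontal) placements: rows * (cols-1) = 8 * 6 = 48
Advantage = Left - Right = 49 - 48 = 1

1


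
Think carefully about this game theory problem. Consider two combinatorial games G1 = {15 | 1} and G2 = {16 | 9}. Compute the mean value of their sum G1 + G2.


G1 = {15 | 1}, G2 = {16 | 9}
Each is a switch {a | b} with numbers a > b; its mean value is (a + b)/2, and mean value is additive over game sums: m(G1 + G2) = m(G1) + m(G2).
Mean of G1 = (15 + (1))/2 = 16/2 = 8
Mean of G2 = (16 + (9))/2 = 25/2 = 25/2
Mean of G1 + G2 = 8 + 25/2 = 41/2

41/2


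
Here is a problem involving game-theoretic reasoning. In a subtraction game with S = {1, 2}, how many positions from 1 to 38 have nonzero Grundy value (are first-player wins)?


Subtraction set S = {1, 2}, so G(n) = n mod 3.
G(n) = 0 when n is a multiple of 3.
Multiples of 3 in [1, 38]: 12
N-positions (nonzero Grundy) = 38 - 12 = 26

26


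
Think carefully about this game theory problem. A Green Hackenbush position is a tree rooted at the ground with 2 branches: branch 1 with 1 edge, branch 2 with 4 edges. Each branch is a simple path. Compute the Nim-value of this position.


The tree has 2 branches from the ground vertex.
In Green Hackenbush, the Nim-value of a simple path of length k is k.
Branch 1: length 1, Nim-value = 1
Branch 2: length 4, Nim-value = 4
Total Nim-value = XOR of all branch values:
0 XOR 1 = 1
1 XOR 4 = 5
Nim-value of the tree = 5

5


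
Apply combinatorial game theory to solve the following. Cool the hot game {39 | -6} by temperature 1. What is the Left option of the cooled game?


Original game: {39 | -6} (a switch {a | b} with a > b).
Cooling by t (for t below the temperature (a - b)/2 = 45/2) taxes each move by t: {a | b} cooled by t is {a - t | b + t}.
Cooling amount: t = 1
Cooled Left option: 39 - 1 = 38
Cooled Right option: -6 + 1 = -5
Cooled game: {38 | -5}
Left option = 38

38


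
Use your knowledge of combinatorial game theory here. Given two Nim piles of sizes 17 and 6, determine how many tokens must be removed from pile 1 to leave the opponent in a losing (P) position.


Piles: 17 and 6
Current XOR: 17 XOR 6 = 23 (non-zero, so this is an N-position).
To make the XOR zero, we need to find a move that balances the piles.
For pile 1 (size 17): target = 17 XOR 23 = 6
We reduce pile 1 from 17 to 6.
Tokens removed: 17 - 6 = 11
Verification: 6 XOR 6 = 0

11


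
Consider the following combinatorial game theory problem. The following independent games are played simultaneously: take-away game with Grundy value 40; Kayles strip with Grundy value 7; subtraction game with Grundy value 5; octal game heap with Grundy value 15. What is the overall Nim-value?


By the Sprague-Grundy theorem, the Grundy value of a sum of games is the XOR of individual Grundy values.
take-away game: Grundy value = 40. Running XOR: 0 XOR 40 = 40
Kayles strip: Grundy value = 7. Running XOR: 40 XOR 7 = 47
subtraction game: Grundy value = 5. Running XOR: 47 XOR 5 = 42
octal game heap: Grundy value = 15. Running XOR: 42 XOR 15 = 37
The combined Grundy value is 37.

37


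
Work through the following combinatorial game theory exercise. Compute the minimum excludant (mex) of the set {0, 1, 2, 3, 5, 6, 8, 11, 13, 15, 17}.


Set = {0, 1, 2, 3, 5, 6, 8, 11, 13, 15, 17}
0 is in the set.
1 is in the set.
2 is in the set.
3 is in the set.
4 is NOT in the set. This is the mex.
mex = 4

4


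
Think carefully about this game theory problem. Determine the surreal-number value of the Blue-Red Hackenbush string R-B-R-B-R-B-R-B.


Edges (from ground): R-B-R-B-R-B-R-B
By Berlekamp's sign-expansion rule, a Blue-Red Hackenbush stalk has the value of the surreal number whose sign sequence is the edge sequence with B -> + and R -> -.
Sign sequence: -+-+-+-+
Trace the sign expansion in the surreal number tree, starting from 0:
Edge 1: R (sign -) -> bounds (-inf, 0), value = -1
Edge 2: B (sign +) -> bounds (-1, 0), value = -1/2
Edge 3: R (sign -) -> bounds (-1, -1/2), value = -3/4
Edge 4: B (sign +) -> bounds (-3/4, -1/2), value = -5/8
Edge 5: R (sign -) -> bounds (-3/4, -5/8), value = -11/16
Edge 6: B (sign +) -> bounds (-11/16, -5/8), value = -21/32
Edge 7: R (sign -) -> bounds (-11/16, -21/32), value = -43/64
Edge 8: B (sign +) -> bounds (-43/64, -21/32), value = -85/128
Game value = -85/128

-85/128


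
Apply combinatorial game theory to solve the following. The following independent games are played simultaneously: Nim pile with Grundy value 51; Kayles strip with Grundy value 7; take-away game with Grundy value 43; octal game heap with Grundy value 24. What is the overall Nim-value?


By the Sprague-Grundy theorem, the Grundy value of a sum of games is the XOR of individual Grundy values.
Nim pile: Grundy value = 51. Running XOR: 0 XOR 51 = 51
Kayles strip: Grundy value = 7. Running XOR: 51 XOR 7 = 52
take-away game: Grundy value = 43. Running XOR: 52 XOR 43 = 31
octal game heap: Grundy value = 24. Running XOR: 31 XOR 24 = 7
The combined Grundy value is 7.

7


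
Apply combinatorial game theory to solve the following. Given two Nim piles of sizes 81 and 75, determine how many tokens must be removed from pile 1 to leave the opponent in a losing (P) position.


Piles: 81 and 75
Current XOR: 81 XOR 75 = 26 (non-zero, so this is an N-position).
To make the XOR zero, we need to find a move that balances the piles.
For pile 1 (size 81): target = 81 XOR 26 = 75
We reduce pile 1 from 81 to 75.
Tokens removed: 81 - 75 = 6
Verification: 75 XOR 75 = 0

6


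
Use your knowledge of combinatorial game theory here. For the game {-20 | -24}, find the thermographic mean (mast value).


Game = {-20 | -24}, a switch {a | b} with numbers a > b.
Its thermograph has left wall a - t and right wall b + t, which meet at t = (a - b)/2, where both equal (a + b)/2. So the mast (mean value) is at (a + b)/2.
Mean = (-20 + (-24))/2 = -44/2 = -22

-22


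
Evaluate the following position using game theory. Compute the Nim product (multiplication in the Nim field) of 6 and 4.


Nim multiplication is bilinear over XOR: (u XOR v) * w = (u*w) XOR (v*w).
So we split each operand into its bit components and XOR the pairwise Nim products.
6 = 2 + 4 (as XOR of powers of 2).
4 = 4 (as XOR of powers of 2).
Using the standard Nim-product table on single bits:
  2*2 = 3,   2*4 = 8,   2*8 = 12,
  4*4 = 6,   4*8 = 11,  8*8 = 13,
and  1*x = x (identity), k*l = l*k (commutative).
Pairwise Nim products:
  2 * 4 = 8
  4 * 4 = 6
XOR them: 8 XOR 6 = 14.
Result: 6 * 4 = 14 (in Nim).

14


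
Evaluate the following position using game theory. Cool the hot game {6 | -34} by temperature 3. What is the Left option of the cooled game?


Original game: {6 | -34} (a switch {a | b} with a > b).
Cooling by t (for t below the temperature (a - b)/2 = 20) taxes each move by t: {a | b} cooled by t is {a - t | b + t}.
Cooling amount: t = 3
Cooled Left option: 6 - 3 = 3
Cooled Right option: -34 + 3 = -31
Cooled game: {3 | -31}
Left option = 3

3


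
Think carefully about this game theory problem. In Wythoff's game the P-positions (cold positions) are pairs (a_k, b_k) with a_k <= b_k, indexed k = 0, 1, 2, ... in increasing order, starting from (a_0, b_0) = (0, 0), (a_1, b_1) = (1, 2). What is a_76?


By Wythoff's theorem, a_k = floor(k * phi) and b_k = floor(k * phi^2) = a_k + k, where phi = (1 + sqrt(5))/2 is the golden ratio.
phi = (1 + sqrt(5))/2 = 1.618034
k = 76
k * phi = 76 * 1.618034 = 122.970583
a_76 = floor(k * phi) = 122

122


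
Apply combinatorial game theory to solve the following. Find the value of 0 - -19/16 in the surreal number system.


x = 0, y = -19/16
Converting to common denominator: 16
x = 0/16, y = -19/16
x - y = 0 - -19/16 = 19/16

19/16


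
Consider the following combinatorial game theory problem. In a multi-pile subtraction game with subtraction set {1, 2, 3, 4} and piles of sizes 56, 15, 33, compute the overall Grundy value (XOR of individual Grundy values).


Subtraction set: {1, 2, 3, 4}
For this subtraction set, G(n) = n mod 5 (period = max + 1 = 5).
Pile 1 (size 56): G(56) = 56 mod 5 = 1
Pile 2 (size 15): G(15) = 15 mod 5 = 0
Pile 3 (size 33): G(33) = 33 mod 5 = 3
Total Grundy value = XOR of all: 1 XOR 0 XOR 3 = 2

2


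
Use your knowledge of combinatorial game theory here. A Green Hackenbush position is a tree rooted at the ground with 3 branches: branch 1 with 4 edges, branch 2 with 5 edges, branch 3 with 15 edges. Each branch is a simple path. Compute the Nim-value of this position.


The tree has 3 branches from the ground vertex.
In Green Hackenbush, the Nim-value of a simple path of length k is k.
Branch 1: length 4, Nim-value = 4
Branch 2: length 5, Nim-value = 5
Branch 3: length 15, Nim-value = 15
Total Nim-value = XOR of all branch values:
0 XOR 4 = 4
4 XOR 5 = 1
1 XOR 15 = 14
Nim-value of the tree = 14

14


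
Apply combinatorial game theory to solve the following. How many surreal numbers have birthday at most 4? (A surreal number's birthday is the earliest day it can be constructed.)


Day 0: {|} = 0 is born. Count = 1.
Day n: the number of surreal numbers born by day n is 2^(n+1) - 1.
By day 0: 2^1 - 1 = 1
By day 1: 2^2 - 1 = 3
By day 2: 2^3 - 1 = 7
By day 3: 2^4 - 1 = 15
By day 4: 2^5 - 1 = 31
By day 4: 31 surreal numbers.

31


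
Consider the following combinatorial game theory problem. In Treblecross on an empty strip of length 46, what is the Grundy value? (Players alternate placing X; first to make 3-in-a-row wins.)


Treblecross: place X on empty cells; 3-in-a-row wins.
Playing within two cells of an existing X lets the opponent win at once, so sensible play treats the cells i-2..i+2 around each X as dead. The player left with no safe cell loses, so this is a normal-play take-away game on strips of safe cells.
Placing X at cell i (0-indexed) of a strip of k safe cells leaves independent strips of sizes max(0, i-2) and max(0, k-i-3). Hence G(k) = mex{ G(max(0,i-2)) XOR G(max(0,k-i-3)) : 0 <= i < k }, with G(0) = 0.
G(1): splits (0,0):0^0=0 -> mex({0}) = 1
G(2): splits (0,0):0^0=0 -> mex({0}) = 1
G(3): splits (0,0):0^0=0 -> mex({0}) = 1
G(4): splits (0,1):0^1=1 (0,0):0^0=0 -> mex({0, 1}) = 2
G(5): splits (0,2):0^1=1 (0,1):0^1=1 (0,0):0^0=0 -> mex({0, 1}) = 2
G(6) = mex({1}) = 0
G(7) = mex({0, 1, 2}) = 3
G(8) = mex({0, 1, 2}) = 3
G(9) = mex({0, 2}) = 1
G(10) = mex({0, 2, 3}) = 1
G(11) = mex({0, 3}) = 1
G(12) = mex({1, 3}) = 0
G(13) = mex({0, 1, 2, 3}) = 4
G(14) = mex({0, 1, 2}) = 3
G(15) = mex({0, 1, 2}) = 3
G(16) = mex({0, 1, 2, 4}) = 3
G(17) = mex({0, 1, 3, 4}) = 2
G(18) = mex({0, 1, 3, 4}) = 2
G(19) = mex({0, 1, 3, 5}) = 2
G(20) = mex({0, 1, 2, 3, 5}) = 4
G(21) = mex({0, 1, 2, 3, 5}) = 4
G(22) = mex({1, 2, 6}) = 0
G(23) = mex({0, 1, 2, 3, 4, 6}) = 5
G(24) = mex({0, 1, 2, 3, 4}) = 5
G(25) = mex({0, 1, 3, 4, 7}) = 2
G(26) = mex({0, 1, 3, 4, 5, 7}) = 2
G(27) = mex({0, 1, 3, 5}) = 2
G(28) = mex({0, 1, 2, 5}) = 3
G(29) = mex({0, 1, 2, 4, 5, 6}) = 3
G(30) = mex({1, 2, 4, 6}) = 0
G(31) = mex({0, 1, 2, 3, 4, 6}) = 5
G(32) = mex({1, 2, 3, 4, 7}) = 0
G(33) = mex({0, 3, 7}) = 1
G(34) = mex({0, 2, 3, 5, 7}) = 1
G(35) = mex({0, 2, 3, 5, 6}) = 1
G(36) = mex({0, 1, 2, 5, 6}) = 3
G(37) = mex({0, 1, 2, 4, 5, 6}) = 3
G(38) = mex({0, 1, 2, 4}) = 3
G(39) = mex({0, 1, 2, 3, 4, 7}) = 5
G(40) = mex({0, 1, 2, 3, 4, 5, 7}) = 6
G(41) = mex({0, 1, 2, 3, 5, 7}) = 4
G(42) = mex({0, 1, 2, 3, 5, 6, 7}) = 4
G(43) = mex({0, 2, 3, 5, 6}) = 1
G(44) = mex({1, 2, 3, 4, 5, 6}) = 0
G(45) = mex({0, 1, 2, 3, 4, 6, 7}) = 5
G(46) = mex({0, 1, 2, 3, 4, 7}) = 5
Therefore G(46) = 5.

5


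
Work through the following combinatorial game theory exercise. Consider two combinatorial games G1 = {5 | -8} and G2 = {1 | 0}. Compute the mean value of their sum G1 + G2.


G1 = {5 | -8}, G2 = {1 | 0}
Each is a switch {a | b} with numbers a > b; its mean value is (a + b)/2, and mean value is additive over game sums: m(G1 + G2) = m(G1) + m(G2).
Mean of G1 = (5 + (-8))/2 = -3/2 = -3/2
Mean of G2 = (1 + (0))/2 = 1/2 = 1/2
Mean of G1 + G2 = -3/2 + 1/2 = -1

-1


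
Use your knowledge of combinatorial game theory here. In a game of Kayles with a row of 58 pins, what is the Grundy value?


Kayles: a move removes 1 or 2 adjacent pins from a contiguous row.
Removing pins from a row of k leaves two independent rows (a, b) with a + b = k - 1 (one pin) or a + b = k - 2 (two pins); an end removal gives a = 0.
By Sprague-Grundy, G(k) = mex{ G(a) XOR G(b) } over all these splits. G(0) = 0.
G(1): splits (0,0):0^0=0 -> mex({0}) = 1
G(2): splits (0,1):0^1=1 (0,0):0^0=0 -> mex({0, 1}) = 2
G(3): splits (0,2):0^2=2 (1,1):1^1=0 (0,1):0^1=1 -> mex({0, 1, 2}) = 3
G(4): splits (0,3):0^3=3 (1,2):1^2=3 (0,2):0^2=2 (1,1):1^1=0 -> mex({0, 2, 3}) = 1
G(5): splits (0,4):0^1=1 (1,3):1^3=2 (2,2):2^2=0 (0,3):0^3=3 (1,2):1^2=3 -> mex({0, 1, 2, 3}) = 4
G(6) = mex({0, 1, 2, 4}) = 3
G(7) = mex({0, 1, 3, 4, 5}) = 2
G(8) = mex({0, 2, 3, 5, 6}) = 1
G(9) = mex({0, 1, 2, 3, 6, 7}) = 4
G(10) = mex({0, 1, 3, 4, 5, 7}) = 2
G(11) = mex({0, 1, 2, 3, 4, 5}) = 6
G(12) = mex({0, 1, 2, 3, 5, 6, 7}) = 4
G(13) = mex({0, 2, 3, 4, 6, 7}) = 1
G(14) = mex({0, 1, 4, 5, 6, 7}) = 2
G(15) = mex({0, 1, 2, 3, 4, 5, 6}) = 7
G(16) = mex({0, 2, 3, 5, 6, 7}) = 1
G(17) = mex({0, 1, 2, 3, 5, 6, 7}) = 4
G(18) = mex({0, 1, 2, 4, 5, 6}) = 3
G(19) = mex({0, 1, 3, 4, 5, 7}) = 2
G(20) = mex({0, 2, 3, 4, 5, 6, 7}) = 1
G(21) = mex({0, 1, 2, 3, 5, 6, 7}) = 4
G(22) = mex({0, 1, 2, 3, 4, 5, 7}) = 6
G(23) = mex({0, 1, 2, 3, 4, 5, 6}) = 7
G(24) = mex({0, 1, 2, 3, 5, 6, 7}) = 4
G(25) = mex({0, 2, 3, 4, 6, 7}) = 1
G(26) = mex({0, 1, 3, 4, 5, 6, 7}) = 2
G(27) = mex({0, 1, 2, 3, 4, 5, 6, 7}) = 8
G(28) = mex({0, 1, 2, 3, 4, 6, 7, 8}) = 5
G(29) = mex({0, 1, 2, 3, 5, 6, 7, 8, 9}) = 4
G(30) = mex({0, 1, 2, 3, 4, 5, 6, 9, 10}) = 7
G(31) = mex({0, 1, 3, 4, 5, 7, 10, 11}) = 2
G(32) = mex({0, 2, 3, 4, 5, 6, 7, 9, 11}) = 1
G(33) = mex({0, 1, 2, 3, 4, 5, 6, 7, 9, 12}) = 8
G(34) = mex({0, 1, 2, 3, 4, 5, 7, 8, 11, 12}) = 6
G(35) = mex({0, 1, 2, 3, 4, 5, 6, 8, 9, 10, 11}) = 7
G(36) = mex({0, 1, 2, 3, 5, 6, 7, 9, 10}) = 4
G(37) = mex({0, 2, 3, 4, 6, 7, 9, 10, 11, 12}) = 1
G(38) = mex({0, 1, 3, 4, 5, 6, 7, 9, 10, 11, 12}) = 2
G(39) = mex({0, 1, 2, 4, 5, 6, 7, 9, 10, 12, 14}) = 3
G(40) = mex({0, 2, 3, 4, 6, 7, 11, 12, 14}) = 1
G(41) = mex({0, 1, 2, 3, 5, 6, 7, 9, 10, 11, 12}) = 4
G(42) = mex({0, 1, 2, 3, 4, 5, 6, 9, 10}) = 7
G(43) = mex({0, 1, 3, 4, 5, 7, 9, 10, 12, 15}) = 2
G(44) = mex({0, 2, 3, 4, 5, 6, 7, 9, 10, 12, 15}) = 1
G(45) = mex({0, 1, 2, 3, 4, 5, 6, 7, 9, 10, 12, 14}) = 8
G(46) = mex({0, 1, 3, 4, 5, 7, 8, 11, 12, 14}) = 2
G(47) = mex({0, 1, 2, 3, 4, 5, 6, 8, 9, 10, 11, 12}) = 7
G(48) = mex({0, 1, 2, 3, 5, 6, 7, 9, 10}) = 4
G(49) = mex({0, 2, 3, 4, 6, 7, 9, 10, 11, 12, 15}) = 1
G(50) = mex({0, 1, 4, 5, 6, 7, 9, 11, 12, 14, 15}) = 2
G(51) = mex({0, 1, 2, 3, 4, 5, 6, 7, 9, 12, 14, 15}) = 8
G(52) = mex({0, 2, 3, 4, 5, 6, 7, 8, 11, 12, 15}) = 1
G(53) = mex({0, 1, 2, 3, 5, 6, 7, 8, 9, 10, 11, 12}) = 4
G(54) = mex({0, 1, 2, 3, 4, 5, 6, 9, 10}) = 7
G(55) = mex({0, 1, 3, 4, 5, 7, 9, 10, 11, 12}) = 2
G(56) = mex({0, 2, 3, 4, 5, 6, 7, 9, 10, 11, 12, 13, 14}) = 1
G(57) = mex({0, 1, 2, 3, 5, 6, 7, 9, 10, 12, 13, 14, 15}) = 4
G(58) = mex({0, 1, 3, 4, 5, 7, 11, 12, 14, 15}) = 2
Therefore G(58) = 2.

2


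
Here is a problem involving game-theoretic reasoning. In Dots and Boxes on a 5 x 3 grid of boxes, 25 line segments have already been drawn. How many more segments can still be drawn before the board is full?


Grid: 5 x 3 boxes, i.e. 6 rows and 4 columns of dots.
Horizontal edges: (rows + 1) * cols = 6 * 3 = 18
Vertical edges: rows * (cols + 1) = 5 * 4 = 20
Total edges: 18 + 20 = 38
Edges drawn: 25
Remaining: 38 - 25 = 13

13


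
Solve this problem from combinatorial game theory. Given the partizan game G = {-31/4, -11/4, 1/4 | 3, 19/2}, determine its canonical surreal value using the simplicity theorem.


Left options: {-31/4, -11/4, 1/4}, max = 1/4
Right options: {3, 19/2}, min = 3
All options are numbers and max(Left) < min(Right), so by the simplicity theorem the value is the simplest (earliest-born) number strictly between 1/4 and 3.
Integers 1 through 2 all lie strictly between 1/4 and 3.
Among integers, the simplest (lowest birthday = smallest |n|; 0 is born on day 0, +-n on day n) is 1.
No non-integer in the interval can be simpler: if x is a non-integer in the interval, then floor(x) or ceil(x) also lies in the interval (the interval contains an integer), and both are proper prefixes of x's sign expansion, i.e. born earlier. So the game value is 1.
Game value = 1

1


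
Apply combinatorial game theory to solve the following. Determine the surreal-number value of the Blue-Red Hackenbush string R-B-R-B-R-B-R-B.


Edges (from ground): R-B-R-B-R-B-R-B
By Berlekamp's sign-expansion rule, a Blue-Red Hackenbush stalk has the value of the surreal number whose sign sequence is the edge sequence with B -> + and R -> -.
Sign sequence: -+-+-+-+
Trace the sign expansion in the surreal number tree, starting from 0:
Edge 1: R (sign -) -> bounds (-inf, 0), value = -1
Edge 2: B (sign +) -> bounds (-1, 0), value = -1/2
Edge 3: R (sign -) -> bounds (-1, -1/2), value = -3/4
Edge 4: B (sign +) -> bounds (-3/4, -1/2), value = -5/8
Edge 5: R (sign -) -> bounds (-3/4, -5/8), value = -11/16
Edge 6: B (sign +) -> bounds (-11/16, -5/8), value = -21/32
Edge 7: R (sign -) -> bounds (-11/16, -21/32), value = -43/64
Edge 8: B (sign +) -> bounds (-43/64, -21/32), value = -85/128
Game value = -85/128

-85/128


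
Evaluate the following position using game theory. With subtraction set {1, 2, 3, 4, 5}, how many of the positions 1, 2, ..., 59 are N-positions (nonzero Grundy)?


Subtraction set S = {1, 2, 3, 4, 5}, so G(n) = n mod 6.
G(n) = 0 when n is a multiple of 6.
Multiples of 6 in [1, 59]: 9
N-positions (nonzero Grundy) = 59 - 9 = 50

50


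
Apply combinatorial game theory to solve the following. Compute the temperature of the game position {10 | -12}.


The game is {10 | -12}, a switch {a | b} with numbers a > b.
Cooling {a | b} by t gives {a - t | b + t}, which stops being hot when a - t = b + t, i.e. at t = (a - b)/2. So the temperature of a switch is (a - b)/2.
Temperature = (Left option - Right option) / 2
= (10 - (-12)) / 2
= 22 / 2
= 11

11


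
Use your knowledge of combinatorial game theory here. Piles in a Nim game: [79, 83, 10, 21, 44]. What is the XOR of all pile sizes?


We need the XOR (exclusive or) of all pile sizes.
After XOR-ing pile 1 (size 79): 0 XOR 79 = 79
After XOR-ing pile 2 (size 83): 79 XOR 83 = 28
After XOR-ing pile 3 (size 10): 28 XOR 10 = 22
After XOR-ing pile 4 (size 21): 22 XOR 21 = 3
After XOR-ing pile 5 (size 44): 3 XOR 44 = 47
The Nim-value of this position is 47.

47


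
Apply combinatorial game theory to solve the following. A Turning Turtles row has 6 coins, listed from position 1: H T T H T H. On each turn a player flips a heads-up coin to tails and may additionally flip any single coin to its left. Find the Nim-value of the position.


Coins: H T T H T H
Key fact: a single head at position k behaves exactly like a Nim heap of size k (turning it to T and optionally flipping a coin at j < k corresponds to moving the heap from k to j, or to 0), and heads combine as a disjunctive sum (two heads at the same place would cancel, matching j XOR j = 0). So the Nim-value is the XOR of the 1-indexed positions of the heads.
Face-up positions (1-indexed): [1, 4, 6]
XOR 0 with 1: 0 XOR 1 = 1
XOR 1 with 4: 1 XOR 4 = 5
XOR 5 with 6: 5 XOR 6 = 3
Nim-value = 3

3


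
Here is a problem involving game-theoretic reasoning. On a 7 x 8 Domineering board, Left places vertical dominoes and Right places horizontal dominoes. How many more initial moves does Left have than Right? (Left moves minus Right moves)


Board is 7 x 8 (rows x cols).
Left (vertical) placements: (rows-1) * cols = 6 * 8 = 48
Right (horizontal) placements: rows * (cols-1) = 7 * 7 = 49
Advantage = Left - Right = 48 - 49 = -1

-1


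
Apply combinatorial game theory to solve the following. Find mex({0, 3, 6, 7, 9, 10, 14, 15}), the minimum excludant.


Set = {0, 3, 6, 7, 9, 10, 14, 15}
0 is in the set.
1 is NOT in the set. This is the mex.
mex = 1

1


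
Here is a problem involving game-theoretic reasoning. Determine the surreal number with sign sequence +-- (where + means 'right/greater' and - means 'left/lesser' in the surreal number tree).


Sign expansion: +--
Rule: track bounds (lo, hi), initially (-inf, +inf). On '+', the current value becomes lo and we move to the simplest number in (value, hi): value + 1 if hi = +inf, otherwise the midpoint (value + hi)/2. On '-', the current value becomes hi and we move to value - 1 if lo = -inf, otherwise the midpoint (lo + value)/2.
Start at 0.
Step 1: sign = +, move right. Bounds: (0, +inf). Value = 1
Step 2: sign = -, move left. Bounds: (0, 1). Value = 1/2
Step 3: sign = -, move left. Bounds: (0, 1/2). Value = 1/4
The surreal number with sign expansion +-- is 1/4.

1/4


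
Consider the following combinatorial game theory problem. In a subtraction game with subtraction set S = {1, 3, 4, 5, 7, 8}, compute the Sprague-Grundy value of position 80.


The subtraction set is S = {1, 3, 4, 5, 7, 8}.
G(k) = mex{ G(k - s) : s in S, s <= k }. We compute iteratively: G(0) = 0.
G(1) = mex({0}) = 1
G(2) = mex({1}) = 0
G(3) = mex({0}) = 1
G(4) = mex({0, 1}) = 2
G(5) = mex({0, 1, 2}) = 3
G(6) = mex({0, 1, 3}) = 2
G(7) = mex({0, 1, 2}) = 3
G(8) = mex({0, 1, 2, 3}) = 4
G(9) = mex({0, 1, 2, 3, 4}) = 5
G(10) = mex({0, 1, 2, 3, 5}) = 4
G(11) = mex({1, 2, 3, 4}) = 0
G(12) = mex({0, 2, 3, 4, 5}) = 1
G(13) = mex({1, 2, 3, 4, 5}) = 0
G(14) = mex({0, 2, 3, 4, 5}) = 1
G(15) = mex({0, 1, 3, 4}) = 2
G(16) = mex({0, 1, 2, 4, 5}) = 3
G(17) = mex({0, 1, 3, 4, 5}) = 2
G(18) = mex({0, 1, 2, 4}) = 3
Observe that G(11)..G(18) = 0, 1, 0, 1, 2, 3, 2, 3 repeats G(0)..G(7) = 0, 1, 0, 1, 2, 3, 2, 3.
For k >= max(S) = 8, G(k) is determined by the previous 8 values G(k-8)..G(k-1); a window of 8 consecutive values has recurred shifted by 11, so by induction G(k + 11) = G(k) for all k >= 0: the sequence is periodic from the start with period 11.
One period: G(0..10) = 0, 1, 0, 1, 2, 3, 2, 3, 4, 5, 4.
80 mod 11 = 3, so G(80) = G(3) = 1.

1


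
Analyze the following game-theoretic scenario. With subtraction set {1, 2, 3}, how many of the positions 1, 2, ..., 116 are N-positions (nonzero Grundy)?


Subtraction set S = {1, 2, 3}, so G(n) = n mod 4.
G(n) = 0 when n is a multiple of 4.
Multiples of 4 in [1, 116]: 29
N-positions (nonzero Grundy) = 116 - 29 = 87

87


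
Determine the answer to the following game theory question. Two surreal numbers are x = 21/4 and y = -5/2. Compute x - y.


x = 21/4, y = -5/2
Converting to common denominator: 4
x = 21/4, y = -10/4
x - y = 21/4 - -5/2 = 31/4

31/4


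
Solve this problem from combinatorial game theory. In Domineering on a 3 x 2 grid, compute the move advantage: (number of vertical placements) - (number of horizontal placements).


Board is 3 x 2 (rows x cols).
Left (vertical) placements: (rows-1) * cols = 2 * 2 = 4
Right (horizontal) placements: rows * (cols-1) = 3 * 1 = 3
Advantage = Left - Right = 4 - 3 = 1

1


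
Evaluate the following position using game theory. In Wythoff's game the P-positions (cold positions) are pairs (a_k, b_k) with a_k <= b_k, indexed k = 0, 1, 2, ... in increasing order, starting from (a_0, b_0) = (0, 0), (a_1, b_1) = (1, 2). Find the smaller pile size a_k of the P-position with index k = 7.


By Wythoff's theorem, a_k = floor(k * phi) and b_k = floor(k * phi^2) = a_k + k, where phi = (1 + sqrt(5))/2 is the golden ratio.
phi = (1 + sqrt(5))/2 = 1.618034
k = 7
k * phi = 7 * 1.618034 = 11.326238
a_7 = floor(k * phi) = 11

11


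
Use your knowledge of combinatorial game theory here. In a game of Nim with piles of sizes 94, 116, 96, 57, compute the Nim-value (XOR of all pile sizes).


We need the XOR (exclusive or) of all pile sizes.
After XOR-ing pile 1 (size 94): 0 XOR 94 = 94
After XOR-ing pile 2 (size 116): 94 XOR 116 = 42
After XOR-ing pile 3 (size 96): 42 XOR 96 = 74
After XOR-ing pile 4 (size 57): 74 XOR 57 = 115
The Nim-value of this position is 115.

115


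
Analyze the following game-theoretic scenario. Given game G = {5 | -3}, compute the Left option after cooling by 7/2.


Original game: {5 | -3} (a switch {a | b} with a > b).
Cooling by t (for t below the temperature (a - b)/2 = 4) taxes each move by t: {a | b} cooled by t is {a - t | b + t}.
Cooling amount: t = 7/2
Cooled Left option: 5 - 7/2 = 3/2
Cooled Right option: -3 + 7/2 = 1/2
Cooled game: {3/2 | 1/2}
Left option = 3/2

3/2


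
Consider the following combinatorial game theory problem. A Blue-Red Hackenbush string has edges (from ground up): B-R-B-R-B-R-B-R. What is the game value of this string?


Edges (from ground): B-R-B-R-B-R-B-R
By Berlekamp's sign-expansion rule, a Blue-Red Hackenbush stalk has the value of the surreal number whose sign sequence is the edge sequence with B -> + and R -> -.
Sign sequence: +-+-+-+-
Trace the sign expansion in the surreal number tree, starting from 0:
Edge 1: B (sign +) -> bounds (0, +inf), value = 1
Edge 2: R (sign -) -> bounds (0, 1), value = 1/2
Edge 3: B (sign +) -> bounds (1/2, 1), value = 3/4
Edge 4: R (sign -) -> bounds (1/2, 3/4), value = 5/8
Edge 5: B (sign +) -> bounds (5/8, 3/4), value = 11/16
Edge 6: R (sign -) -> bounds (5/8, 11/16), value = 21/32
Edge 7: B (sign +) -> bounds (21/32, 11/16), value = 43/64
Edge 8: R (sign -) -> bounds (21/32, 43/64), value = 85/128
Game value = 85/128

85/128


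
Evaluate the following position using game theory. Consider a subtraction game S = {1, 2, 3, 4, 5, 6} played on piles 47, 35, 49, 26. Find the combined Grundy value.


Subtraction set: {1, 2, 3, 4, 5, 6}
For this subtraction set, G(n) = n mod 7 (period = max + 1 = 7).
Pile 1 (size 47): G(47) = 47 mod 7 = 5
Pile 2 (size 35): G(35) = 35 mod 7 = 0
Pile 3 (size 49): G(49) = 49 mod 7 = 0
Pile 4 (size 26): G(26) = 26 mod 7 = 5
Total Grundy value = XOR of all: 5 XOR 0 XOR 0 XOR 5 = 0

0


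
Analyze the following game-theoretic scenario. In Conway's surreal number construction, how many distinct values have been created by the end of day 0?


Day 0: {|} = 0 is born. Count = 1.
Day n: the number of surreal numbers born by day n is 2^(n+1) - 1.
By day 0: 2^1 - 1 = 1
By day 0: 1 surreal numbers.

1


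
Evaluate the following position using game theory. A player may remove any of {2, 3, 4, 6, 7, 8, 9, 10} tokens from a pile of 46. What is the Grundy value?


The subtraction set is S = {2, 3, 4, 6, 7, 8, 9, 10}.
G(k) = mex{ G(k - s) : s in S, s <= k }. We compute iteratively: G(0) = 0.
G(1) = mex({}) = 0
G(2) = mex({0}) = 1
G(3) = mex({0}) = 1
G(4) = mex({0, 1}) = 2
G(5) = mex({0, 1}) = 2
G(6) = mex({0, 1, 2}) = 3
G(7) = mex({0, 1, 2}) = 3
G(8) = mex({0, 1, 2, 3}) = 4
G(9) = mex({0, 1, 2, 3}) = 4
G(10) = mex({0, 1, 2, 3, 4}) = 5
G(11) = mex({0, 1, 2, 3, 4}) = 5
G(12) = mex({1, 2, 3, 4, 5}) = 0
G(13) = mex({1, 2, 3, 4, 5}) = 0
G(14) = mex({0, 2, 3, 4, 5}) = 1
G(15) = mex({0, 2, 3, 4, 5}) = 1
G(16) = mex({0, 1, 3, 4, 5}) = 2
G(17) = mex({0, 1, 3, 4, 5}) = 2
G(18) = mex({0, 1, 2, 4, 5}) = 3
G(19) = mex({0, 1, 2, 4, 5}) = 3
G(20) = mex({0, 1, 2, 3, 5}) = 4
G(21) = mex({0, 1, 2, 3, 5}) = 4
Observe that G(12)..G(21) = 0, 0, 1, 1, 2, 2, 3, 3, 4, 4 repeats G(0)..G(9) = 0, 0, 1, 1, 2, 2, 3, 3, 4, 4.
For k >= max(S) = 10, G(k) is determined by the previous 10 values G(k-10)..G(k-1); a window of 10 consecutive values has recurred shifted by 12, so by induction G(k + 12) = G(k) for all k >= 0: the sequence is periodic from the start with period 12.
One period: G(0..11) = 0, 0, 1, 1, 2, 2, 3, 3, 4, 4, 5, 5.
46 mod 12 = 10, so G(46) = G(10) = 5.

5


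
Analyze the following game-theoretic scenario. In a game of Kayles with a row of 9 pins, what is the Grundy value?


Kayles: a move removes 1 or 2 adjacent pins from a contiguous row.
Removing pins from a row of k leaves two independent rows (a, b) with a + b = k - 1 (one pin) or a + b = k - 2 (two pins); an end removal gives a = 0.
By Sprague-Grundy, G(k) = mex{ G(a) XOR G(b) } over all these splits. G(0) = 0.
G(1): splits (0,0):0^0=0 -> mex({0}) = 1
G(2): splits (0,1):0^1=1 (0,0):0^0=0 -> mex({0, 1}) = 2
G(3): splits (0,2):0^2=2 (1,1):1^1=0 (0,1):0^1=1 -> mex({0, 1, 2}) = 3
G(4): splits (0,3):0^3=3 (1,2):1^2=3 (0,2):0^2=2 (1,1):1^1=0 -> mex({0, 2, 3}) = 1
G(5): splits (0,4):0^1=1 (1,3):1^3=2 (2,2):2^2=0 (0,3):0^3=3 (1,2):1^2=3 -> mex({0, 1, 2, 3}) = 4
G(6) = mex({0, 1, 2, 4}) = 3
G(7) = mex({0, 1, 3, 4, 5}) = 2
G(8) = mex({0, 2, 3, 5, 6}) = 1
G(9) = mex({0, 1, 2, 3, 6, 7}) = 4
Therefore G(9) = 4.

4


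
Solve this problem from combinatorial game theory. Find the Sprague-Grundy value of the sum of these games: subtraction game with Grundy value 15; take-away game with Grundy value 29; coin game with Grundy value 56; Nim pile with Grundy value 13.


By the Sprague-Grundy theorem, the Grundy value of a sum of games is the XOR of individual Grundy values.
subtraction game: Grundy value = 15. Running XOR: 0 XOR 15 = 15
take-away game: Grundy value = 29. Running XOR: 15 XOR 29 = 18
coin game: Grundy value = 56. Running XOR: 18 XOR 56 = 42
Nim pile: Grundy value = 13. Running XOR: 42 XOR 13 = 39
The combined Grundy value is 39.

39
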